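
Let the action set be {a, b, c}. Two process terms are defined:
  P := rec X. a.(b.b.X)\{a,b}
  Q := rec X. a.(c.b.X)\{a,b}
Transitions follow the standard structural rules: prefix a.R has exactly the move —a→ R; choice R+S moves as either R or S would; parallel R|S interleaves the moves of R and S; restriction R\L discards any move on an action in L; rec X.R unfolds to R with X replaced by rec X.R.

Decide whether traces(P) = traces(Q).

P's transition system — 2 states:
  s0 = rec X. a.(b.b.X)\{a,b} → —a→ s1
  s1 = (b.b.(rec X. a.(b.b.X)\{a,b}))\{a,b} → stopped
Q's transition system — 3 states:
  t0 = rec X. a.(c.b.X)\{a,b} → —a→ t1
  t1 = (c.b.(rec X. a.(c.b.X)\{a,b}))\{a,b} → —c→ t2
  t2 = (b.(rec X. a.(c.b.X)\{a,b}))\{a,b} → stopped
Run σ = ⟨ac⟩ on Q: start {t0}
  step 1 (a): {t1}
  step 2 (c): {t2}
  — Q admits the full trace.
Run σ = ⟨ac⟩ on P: start {s0}
  step 1 (a): {s1}
  step 2 (c): ∅  — P cannot continue

traces(P) ≠ traces(Q) — witness ⟨ac⟩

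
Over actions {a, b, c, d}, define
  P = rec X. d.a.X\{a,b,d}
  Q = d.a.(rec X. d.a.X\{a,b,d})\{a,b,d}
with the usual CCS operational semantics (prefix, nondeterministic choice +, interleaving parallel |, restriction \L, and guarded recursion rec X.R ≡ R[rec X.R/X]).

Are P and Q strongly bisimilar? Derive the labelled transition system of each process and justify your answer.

P ~ Q

Reachable graph of P (3 states):
  u0 = rec X. d.a.X\{a,b,d} ⊢ —d→ u1
  u1 = a.(rec X. d.a.X\{a,b,d})\{a,b,d} ⊢ —a→ u2
  u2 = (rec X. d.a.X\{a,b,d})\{a,b,d} ⊢ ·
Reachable graph of Q (3 states):
  v0 = d.a.(rec X. d.a.X\{a,b,d})\{a,b,d} ⊢ —d→ v1
  v1 = a.(rec X. d.a.X\{a,b,d})\{a,b,d} ⊢ —a→ v2
  v2 = (rec X. d.a.X\{a,b,d})\{a,b,d} ⊢ ·
Partition-refinement fixed point:
  B0 = {u0, v0}
  B1 = {u1, v1}
  B2 = {u2, v2}
u0 ∈ B0, v0 ∈ B0 → same block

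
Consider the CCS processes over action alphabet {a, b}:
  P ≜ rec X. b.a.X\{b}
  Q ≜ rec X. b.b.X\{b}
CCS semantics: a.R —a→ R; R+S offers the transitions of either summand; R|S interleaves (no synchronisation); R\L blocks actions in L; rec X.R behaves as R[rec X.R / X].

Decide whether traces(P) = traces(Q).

traces(P) ≠ traces(Q) — witness ⟨ba⟩

P's transition system — 3 states:
  m0 = rec X. b.a.X\{b} has moves -b-> m1
  m1 = a.(rec X. b.a.X\{b})\{b} has moves -a-> m2
  m2 = (rec X. b.a.X\{b})\{b} has moves deadlocked
Q's transition system — 3 states:
  n0 = rec X. b.b.X\{b} has moves -b-> n1
  n1 = b.(rec X. b.b.X\{b})\{b} has moves -b-> n2
  n2 = (rec X. b.b.X\{b})\{b} has moves deadlocked
Executing ba from P (initial set {m0}):
  step 1 (b): {m1}
  step 2 (a): {m2}
  ✓ P
Executing ba from Q (initial set {n0}):
  step 1 (b): {n1}
  step 2 (a): ∅ (Q stuck)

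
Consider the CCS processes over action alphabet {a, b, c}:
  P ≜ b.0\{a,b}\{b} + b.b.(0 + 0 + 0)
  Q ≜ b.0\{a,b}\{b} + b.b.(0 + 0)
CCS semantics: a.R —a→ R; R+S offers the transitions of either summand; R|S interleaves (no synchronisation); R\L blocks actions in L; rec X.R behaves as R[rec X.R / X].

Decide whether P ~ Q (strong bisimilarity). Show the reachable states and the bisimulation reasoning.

P's transition system — 4 states:
  m0 = b.0\{a,b}\{b} + b.b.(0 + 0 + 0) | --b--▸ m1, --b--▸ m2
  m1 = 0\{a,b}\{b} | (no moves)
  m2 = b.(0 + 0 + 0) | --b--▸ m3
  m3 = 0 + 0 + 0 | (no moves)
Q's transition system — 4 states:
  n0 = b.0\{a,b}\{b} + b.b.(0 + 0) | --b--▸ n1, --b--▸ n2
  n1 = 0\{a,b}\{b} | (no moves)
  n2 = b.(0 + 0) | --b--▸ n3
  n3 = 0 + 0 | (no moves)
Bisimilarity quotient blocks:
  B0 = {m0, n0}
  B1 = {m2, n2}
  B2 = {m1, m3, n1, n3}
m0 ∈ B0, n0 ∈ B0 → same block

YES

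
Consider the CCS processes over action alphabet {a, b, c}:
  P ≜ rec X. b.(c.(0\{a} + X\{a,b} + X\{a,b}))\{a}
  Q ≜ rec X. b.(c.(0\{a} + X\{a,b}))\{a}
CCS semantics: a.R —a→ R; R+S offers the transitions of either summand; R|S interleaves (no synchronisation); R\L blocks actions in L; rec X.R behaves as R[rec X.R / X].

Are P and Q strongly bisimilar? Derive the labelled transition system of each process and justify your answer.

bisimilar

P's transition system — 3 states:
  m0 = rec X. b.(c.(0\{a} + X\{a,b} + X\{a,b}))\{a} | -b-> m1
  m1 = (c.(0\{a} + (rec X. b.(c.(0\{a} + X\{a,b} + X\{a,b}))\{a})\{a,b} + (rec X. b.(c.(0\{a} + X\{a,b} + X\{a,b}))\{a})\{a,b}))\{a} | -c-> m2
  m2 = (0\{a} + (rec X. b.(c.(0\{a} + X\{a,b} + X\{a,b}))\{a})\{a,b} + (rec X. b.(c.(0\{a} + X\{a,b} + X\{a,b}))\{a})\{a,b})\{a} | stopped
Q's transition system — 3 states:
  n0 = rec X. b.(c.(0\{a} + X\{a,b}))\{a} | -b-> n1
  n1 = (c.(0\{a} + (rec X. b.(c.(0\{a} + X\{a,b}))\{a})\{a,b}))\{a} | -c-> n2
  n2 = (0\{a} + (rec X. b.(c.(0\{a} + X\{a,b}))\{a})\{a,b})\{a} | stopped
Coarsest stable partition (strong bisimilarity classes):
  B0 = {m0, n0}
  B1 = {m1, n1}
  B2 = {m2, n2}
m0 ∈ B0, n0 ∈ B0 → same block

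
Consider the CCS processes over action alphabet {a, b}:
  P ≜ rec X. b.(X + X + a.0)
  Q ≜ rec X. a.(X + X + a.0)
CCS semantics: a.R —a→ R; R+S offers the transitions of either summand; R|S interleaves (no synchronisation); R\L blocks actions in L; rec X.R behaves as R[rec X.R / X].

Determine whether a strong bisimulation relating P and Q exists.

P's transition system — 3 states:
  p0 = rec X. b.(X + X + a.0) → -b-> p1
  p1 = (rec X. b.(X + X + a.0)) + (rec X. b.(X + X + a.0)) + a.0 → -a-> p2, -b-> p1
  p2 = 0 → ∅
Q's transition system — 3 states:
  q0 = rec X. a.(X + X + a.0) → -a-> q1
  q1 = (rec X. a.(X + X + a.0)) + (rec X. a.(X + X + a.0)) + a.0 → -a-> q1, -a-> q2
  q2 = 0 → ∅
Bisimilarity quotient blocks:
  B0 = {p0}
  B1 = {p1}
  B2 = {p2, q2}
  B3 = {q0}
  B4 = {q1}
p0 ∈ B0, q0 ∈ B3 → different blocks

not bisimilar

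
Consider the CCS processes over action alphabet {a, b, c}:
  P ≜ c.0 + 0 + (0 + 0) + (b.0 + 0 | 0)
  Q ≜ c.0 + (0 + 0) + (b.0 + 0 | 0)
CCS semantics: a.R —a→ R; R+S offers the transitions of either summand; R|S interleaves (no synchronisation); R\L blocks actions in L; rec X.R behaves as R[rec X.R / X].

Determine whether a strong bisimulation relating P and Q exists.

Reachable graph of P (2 states):
  m0 = c.0 + 0 + (0 + 0) + (b.0 + 0 | 0) :: -b-> m1, -c-> m1
  m1 = 0 :: ·
Reachable graph of Q (2 states):
  n0 = c.0 + (0 + 0) + (b.0 + 0 | 0) :: -b-> n1, -c-> n1
  n1 = 0 :: ·
Partition-refinement fixed point:
  B0 = {m0, n0}
  B1 = {m1, n1}
m0 ∈ B0, n0 ∈ B0 → same block

bisimilar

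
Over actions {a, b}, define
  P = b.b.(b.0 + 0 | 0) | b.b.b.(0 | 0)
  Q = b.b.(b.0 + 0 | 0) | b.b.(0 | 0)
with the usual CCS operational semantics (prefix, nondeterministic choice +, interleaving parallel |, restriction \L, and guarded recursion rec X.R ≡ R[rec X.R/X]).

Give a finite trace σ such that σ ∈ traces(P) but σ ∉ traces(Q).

bbbbbb

P's transition system — 16 states:
  u0 = b.b.(b.0 + 0 | 0) | b.b.b.(0 | 0) → -b-> u1, -b-> u2
  u1 = b.(b.0 + 0 | 0) | b.b.b.(0 | 0) → -b-> u3, -b-> u4
  u2 = b.b.(b.0 + 0 | 0) | b.b.(0 | 0) → -b-> u4, -b-> u5
  u3 = (b.0 + 0 | 0) | b.b.b.(0 | 0) → -b-> u6, -b-> u7
  u4 = b.(b.0 + 0 | 0) | b.b.(0 | 0) → -b-> u6, -b-> u8
  u5 = b.b.(b.0 + 0 | 0) | b.(0 | 0) → -b-> u8, -b-> u9
  u6 = (b.0 + 0 | 0) | b.b.(0 | 0) → -b-> u10, -b-> u11
  u7 = 0 | b.b.b.(0 | 0) → -b-> u11
  u8 = b.(b.0 + 0 | 0) | b.(0 | 0) → -b-> u10, -b-> u12
  u9 = b.b.(b.0 + 0 | 0) | (0 | 0) → -b-> u12
  u10 = (b.0 + 0 | 0) | b.(0 | 0) → -b-> u13, -b-> u14
  u11 = 0 | b.b.(0 | 0) → -b-> u14
  u12 = b.(b.0 + 0 | 0) | (0 | 0) → -b-> u13
  u13 = (b.0 + 0 | 0) | (0 | 0) → -b-> u15
  u14 = 0 | b.(0 | 0) → -b-> u15
  u15 = 0 | (0 | 0) → (no moves)
Q's transition system — 12 states:
  v0 = b.b.(b.0 + 0 | 0) | b.b.(0 | 0) → -b-> v1, -b-> v2
  v1 = b.(b.0 + 0 | 0) | b.b.(0 | 0) → -b-> v3, -b-> v4
  v2 = b.b.(b.0 + 0 | 0) | b.(0 | 0) → -b-> v4, -b-> v5
  v3 = (b.0 + 0 | 0) | b.b.(0 | 0) → -b-> v6, -b-> v7
  v4 = b.(b.0 + 0 | 0) | b.(0 | 0) → -b-> v6, -b-> v8
  v5 = b.b.(b.0 + 0 | 0) | (0 | 0) → -b-> v8
  v6 = (b.0 + 0 | 0) | b.(0 | 0) → -b-> v10, -b-> v9
  v7 = 0 | b.b.(0 | 0) → -b-> v10
  v8 = b.(b.0 + 0 | 0) | (0 | 0) → -b-> v9
  v9 = (b.0 + 0 | 0) | (0 | 0) → -b-> v11
  v10 = 0 | b.(0 | 0) → -b-> v11
  v11 = 0 | (0 | 0) → (no moves)
Executing bbbbbb from P (initial set {u0}):
  step 1 (b): {u1, u2}
  step 2 (b): {u3, u4, u5}
  step 3 (b): {u6, u7, u8, u9}
  step 4 (b): {u10, u11, u12}
  step 5 (b): {u13, u14}
  step 6 (b): {u15}
  — P admits the full trace.
Executing bbbbbb from Q (initial set {v0}):
  step 1 (b): {v1, v2}
  step 2 (b): {v3, v4, v5}
  step 3 (b): {v6, v7, v8}
  step 4 (b): {v10, v9}
  step 5 (b): {v11}
  step 6 (b): ∅  — Q cannot continue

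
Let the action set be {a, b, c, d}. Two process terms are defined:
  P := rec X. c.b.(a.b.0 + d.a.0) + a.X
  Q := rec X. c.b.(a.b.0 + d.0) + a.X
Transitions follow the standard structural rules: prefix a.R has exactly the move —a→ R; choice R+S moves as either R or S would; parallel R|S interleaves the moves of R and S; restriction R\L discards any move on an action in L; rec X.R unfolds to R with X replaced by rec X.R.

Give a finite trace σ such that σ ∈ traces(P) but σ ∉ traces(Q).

cbda

Reachable graph of P (6 states):
  u0 = rec X. c.b.(a.b.0 + d.a.0) + a.X :: --a--▸ u0, --c--▸ u1
  u1 = b.(a.b.0 + d.a.0) :: --b--▸ u2
  u2 = a.b.0 + d.a.0 :: --a--▸ u3, --d--▸ u4
  u3 = b.0 :: --b--▸ u5
  u4 = a.0 :: --a--▸ u5
  u5 = 0 :: deadlocked
Reachable graph of Q (5 states):
  v0 = rec X. c.b.(a.b.0 + d.0) + a.X :: --a--▸ v0, --c--▸ v1
  v1 = b.(a.b.0 + d.0) :: --b--▸ v2
  v2 = a.b.0 + d.0 :: --a--▸ v3, --d--▸ v4
  v3 = b.0 :: --b--▸ v4
  v4 = 0 :: deadlocked
Executing cbda from P (initial set {u0}):
  [1] c ⇒ {u1}
  [2] b ⇒ {u2}
  [3] d ⇒ {u4}
  [4] a ⇒ {u5}
  P completes σ.
Executing cbda from Q (initial set {v0}):
  [1] c ⇒ {v1}
  [2] b ⇒ {v2}
  [3] d ⇒ {v4}
  [4] a ⇒ ∅ (Q stuck)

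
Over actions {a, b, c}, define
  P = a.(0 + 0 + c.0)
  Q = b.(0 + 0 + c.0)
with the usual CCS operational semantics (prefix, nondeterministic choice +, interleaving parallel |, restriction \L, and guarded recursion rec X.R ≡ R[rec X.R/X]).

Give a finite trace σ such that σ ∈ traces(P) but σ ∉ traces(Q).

a

P's transition system — 3 states:
  u0 = a.(0 + 0 + c.0) ⊢ —a→ u1
  u1 = 0 + 0 + c.0 ⊢ —c→ u2
  u2 = 0 ⊢ deadlocked
Q's transition system — 3 states:
  v0 = b.(0 + 0 + c.0) ⊢ —b→ v1
  v1 = 0 + 0 + c.0 ⊢ —c→ v2
  v2 = 0 ⊢ deadlocked
Trace ⟨a⟩ through P, begin at {u0}:
  step 1 (a): {u1}
  — P admits the full trace.
Trace ⟨a⟩ through Q, begin at {v0}:
  step 1 (a): ∅ (Q stuck)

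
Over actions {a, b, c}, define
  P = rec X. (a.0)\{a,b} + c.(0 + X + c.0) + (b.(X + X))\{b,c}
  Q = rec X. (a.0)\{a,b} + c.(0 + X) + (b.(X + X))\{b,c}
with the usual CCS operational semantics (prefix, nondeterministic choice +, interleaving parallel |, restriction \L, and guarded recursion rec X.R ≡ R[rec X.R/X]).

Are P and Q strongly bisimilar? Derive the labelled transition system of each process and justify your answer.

P's transition system — 3 states:
  s0 = rec X. (a.0)\{a,b} + c.(0 + X + c.0) + (b.(X + X))\{b,c} ⊢ =c=> s1
  s1 = 0 + (rec X. (a.0)\{a,b} + c.(0 + X + c.0) + (b.(X + X))\{b,c}) + c.0 ⊢ =c=> s1, =c=> s2
  s2 = 0 ⊢ ∅
Q's transition system — 2 states:
  t0 = rec X. (a.0)\{a,b} + c.(0 + X) + (b.(X + X))\{b,c} ⊢ =c=> t1
  t1 = 0 + (rec X. (a.0)\{a,b} + c.(0 + X) + (b.(X + X))\{b,c}) ⊢ =c=> t1
Bisimilarity quotient blocks:
  B0 = {s0}
  B1 = {s1}
  B2 = {s2}
  B3 = {t0, t1}
s0 ∈ B0, t0 ∈ B3 → different blocks

not bisimilar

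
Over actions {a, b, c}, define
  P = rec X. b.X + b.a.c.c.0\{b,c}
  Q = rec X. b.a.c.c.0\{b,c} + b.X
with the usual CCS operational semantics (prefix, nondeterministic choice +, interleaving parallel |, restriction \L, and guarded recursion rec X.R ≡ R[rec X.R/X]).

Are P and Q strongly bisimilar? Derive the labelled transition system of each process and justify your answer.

P's transition system — 5 states:
  p0 = rec X. b.X + b.a.c.c.0\{b,c} | --b--▸ p0, --b--▸ p1
  p1 = a.c.c.0\{b,c} | --a--▸ p2
  p2 = c.c.0\{b,c} | --c--▸ p3
  p3 = c.0\{b,c} | --c--▸ p4
  p4 = 0\{b,c} | stopped
Q's transition system — 5 states:
  q0 = rec X. b.a.c.c.0\{b,c} + b.X | --b--▸ q0, --b--▸ q1
  q1 = a.c.c.0\{b,c} | --a--▸ q2
  q2 = c.c.0\{b,c} | --c--▸ q3
  q3 = c.0\{b,c} | --c--▸ q4
  q4 = 0\{b,c} | stopped
Coarsest stable partition (strong bisimilarity classes):
  B0 = {p0, q0}
  B1 = {p1, q1}
  B2 = {p2, q2}
  B3 = {p3, q3}
  B4 = {p4, q4}
p0 ∈ B0, q0 ∈ B0 → same block

YES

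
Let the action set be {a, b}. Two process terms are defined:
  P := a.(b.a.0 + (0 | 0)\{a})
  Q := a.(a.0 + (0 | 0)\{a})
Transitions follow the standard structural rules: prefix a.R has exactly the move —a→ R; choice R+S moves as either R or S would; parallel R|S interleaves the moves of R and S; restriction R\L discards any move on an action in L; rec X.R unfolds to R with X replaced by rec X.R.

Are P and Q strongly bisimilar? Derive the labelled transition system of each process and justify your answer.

P ≁ Q

LTS(P): 4 reachable states
  u0 = a.(b.a.0 + (0 | 0)\{a}) ⊢ --a--▸ u1
  u1 = b.a.0 + (0 | 0)\{a} ⊢ --b--▸ u2
  u2 = a.0 ⊢ --a--▸ u3
  u3 = 0 ⊢ (no moves)
LTS(Q): 3 reachable states
  v0 = a.(a.0 + (0 | 0)\{a}) ⊢ --a--▸ v1
  v1 = a.0 + (0 | 0)\{a} ⊢ --a--▸ v2
  v2 = 0 ⊢ (no moves)
Coarsest stable partition (strong bisimilarity classes):
  B0 = {u0}
  B1 = {u1}
  B2 = {u2, v1}
  B3 = {u3, v2}
  B4 = {v0}
u0 ∈ B0, v0 ∈ B4 → different blocks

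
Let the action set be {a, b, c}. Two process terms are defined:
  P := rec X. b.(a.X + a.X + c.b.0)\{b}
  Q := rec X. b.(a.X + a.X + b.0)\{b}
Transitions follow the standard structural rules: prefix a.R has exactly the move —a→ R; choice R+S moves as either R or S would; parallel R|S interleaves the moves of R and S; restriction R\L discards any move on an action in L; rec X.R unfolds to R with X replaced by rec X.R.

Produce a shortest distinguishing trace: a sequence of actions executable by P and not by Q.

LTS(P): 4 reachable states
  p0 = rec X. b.(a.X + a.X + c.b.0)\{b} has moves ··b··> p1
  p1 = (a.(rec X. b.(a.X + a.X + c.b.0)\{b}) + a.(rec X. b.(a.X + a.X + c.b.0)\{b}) + c.b.0)\{b} has moves ··a··> p2, ··c··> p3
  p2 = (rec X. b.(a.X + a.X + c.b.0)\{b})\{b} has moves deadlocked
  p3 = (b.0)\{b} has moves deadlocked
LTS(Q): 3 reachable states
  q0 = rec X. b.(a.X + a.X + b.0)\{b} has moves ··b··> q1
  q1 = (a.(rec X. b.(a.X + a.X + b.0)\{b}) + a.(rec X. b.(a.X + a.X + b.0)\{b}) + b.0)\{b} has moves ··a··> q2
  q2 = (rec X. b.(a.X + a.X + b.0)\{b})\{b} has moves deadlocked
Executing bc from P (initial set {p0}):
  [1] b ⇒ {p1}
  [2] c ⇒ {p3}
  P completes σ.
Executing bc from Q (initial set {q0}):
  [1] b ⇒ {q1}
  [2] c ⇒ no successor for Q

bc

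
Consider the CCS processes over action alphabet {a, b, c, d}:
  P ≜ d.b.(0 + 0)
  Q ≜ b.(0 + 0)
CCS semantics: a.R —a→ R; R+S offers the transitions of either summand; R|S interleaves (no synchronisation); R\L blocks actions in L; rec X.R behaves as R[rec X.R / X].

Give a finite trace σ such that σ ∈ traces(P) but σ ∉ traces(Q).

d

LTS(P): 3 reachable states
  s0 = d.b.(0 + 0) ⊢ =d=> s1
  s1 = b.(0 + 0) ⊢ =b=> s2
  s2 = 0 + 0 ⊢ ∅
LTS(Q): 2 reachable states
  t0 = b.(0 + 0) ⊢ =b=> t1
  t1 = 0 + 0 ⊢ ∅
Run σ = ⟨d⟩ on P: start {s0}
  after d @ step 1: {s1}
  ✓ P
Run σ = ⟨d⟩ on Q: start {t0}
  after d @ step 1: ∅ (Q stuck)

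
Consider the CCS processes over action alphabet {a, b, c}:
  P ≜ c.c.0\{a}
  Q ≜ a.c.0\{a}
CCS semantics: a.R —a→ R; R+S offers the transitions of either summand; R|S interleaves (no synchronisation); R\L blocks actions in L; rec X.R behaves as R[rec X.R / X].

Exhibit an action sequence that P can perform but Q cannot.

LTS(P): 3 reachable states
  u0 = c.c.0\{a} → —c→ u1
  u1 = c.0\{a} → —c→ u2
  u2 = 0\{a} → ·
LTS(Q): 3 reachable states
  v0 = a.c.0\{a} → —a→ v1
  v1 = c.0\{a} → —c→ v2
  v2 = 0\{a} → ·
Executing c from P (initial set {u0}):
  [1] c ⇒ {u1}
  P completes σ.
Executing c from Q (initial set {v0}):
  [1] c ⇒ ∅ (Q stuck)

c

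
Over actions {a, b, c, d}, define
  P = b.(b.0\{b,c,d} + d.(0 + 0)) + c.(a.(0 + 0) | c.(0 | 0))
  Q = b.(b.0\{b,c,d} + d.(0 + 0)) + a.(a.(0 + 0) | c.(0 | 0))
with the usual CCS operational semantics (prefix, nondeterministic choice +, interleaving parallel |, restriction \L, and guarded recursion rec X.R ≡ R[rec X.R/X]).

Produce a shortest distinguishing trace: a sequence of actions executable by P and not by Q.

c

LTS(P): 8 reachable states
  u0 = b.(b.0\{b,c,d} + d.(0 + 0)) + c.(a.(0 + 0) | c.(0 | 0)) has moves =b=> u1, =c=> u2
  u1 = b.0\{b,c,d} + d.(0 + 0) has moves =b=> u3, =d=> u4
  u2 = a.(0 + 0) | c.(0 | 0) has moves =a=> u5, =c=> u6
  u3 = 0\{b,c,d} has moves ·
  u4 = 0 + 0 has moves ·
  u5 = (0 + 0) | c.(0 | 0) has moves =c=> u7
  u6 = a.(0 + 0) | (0 | 0) has moves =a=> u7
  u7 = (0 + 0) | (0 | 0) has moves ·
LTS(Q): 8 reachable states
  v0 = b.(b.0\{b,c,d} + d.(0 + 0)) + a.(a.(0 + 0) | c.(0 | 0)) has moves =a=> v1, =b=> v2
  v1 = a.(0 + 0) | c.(0 | 0) has moves =a=> v3, =c=> v4
  v2 = b.0\{b,c,d} + d.(0 + 0) has moves =b=> v5, =d=> v6
  v3 = (0 + 0) | c.(0 | 0) has moves =c=> v7
  v4 = a.(0 + 0) | (0 | 0) has moves =a=> v7
  v5 = 0\{b,c,d} has moves ·
  v6 = 0 + 0 has moves ·
  v7 = (0 + 0) | (0 | 0) has moves ·
Executing c from P (initial set {u0}):
  [1] c ⇒ {u2}
  P completes σ.
Executing c from Q (initial set {v0}):
  [1] c ⇒ ∅  — Q cannot continue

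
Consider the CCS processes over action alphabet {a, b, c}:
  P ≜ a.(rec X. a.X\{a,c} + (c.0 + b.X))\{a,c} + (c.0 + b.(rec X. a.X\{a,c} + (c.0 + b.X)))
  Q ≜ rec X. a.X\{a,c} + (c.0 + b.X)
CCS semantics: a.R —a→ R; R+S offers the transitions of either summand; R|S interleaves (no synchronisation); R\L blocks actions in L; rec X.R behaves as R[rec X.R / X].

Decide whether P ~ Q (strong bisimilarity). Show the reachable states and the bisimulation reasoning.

bisimilar

P's transition system — 4 states:
  m0 = a.(rec X. a.X\{a,c} + (c.0 + b.X))\{a,c} + (c.0 + b.(rec X. a.X\{a,c} + (c.0 + b.X))) :: —a→ m1, —b→ m2, —c→ m3
  m1 = (rec X. a.X\{a,c} + (c.0 + b.X))\{a,c} :: —b→ m1
  m2 = rec X. a.X\{a,c} + (c.0 + b.X) :: —a→ m1, —b→ m2, —c→ m3
  m3 = 0 :: deadlocked
Q's transition system — 3 states:
  n0 = rec X. a.X\{a,c} + (c.0 + b.X) :: —a→ n1, —b→ n0, —c→ n2
  n1 = (rec X. a.X\{a,c} + (c.0 + b.X))\{a,c} :: —b→ n1
  n2 = 0 :: deadlocked
Partition-refinement fixed point:
  B0 = {m0, m2, n0}
  B1 = {m1, n1}
  B2 = {m3, n2}
m0 ∈ B0, n0 ∈ B0 → same block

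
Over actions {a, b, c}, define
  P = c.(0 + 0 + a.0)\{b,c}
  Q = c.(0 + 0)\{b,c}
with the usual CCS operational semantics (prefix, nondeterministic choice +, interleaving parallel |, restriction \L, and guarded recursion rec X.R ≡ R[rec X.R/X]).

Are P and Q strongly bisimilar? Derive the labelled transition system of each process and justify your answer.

Reachable graph of P (3 states):
  s0 = c.(0 + 0 + a.0)\{b,c} → —c→ s1
  s1 = (0 + 0 + a.0)\{b,c} → —a→ s2
  s2 = 0\{b,c} → ∅
Reachable graph of Q (2 states):
  t0 = c.(0 + 0)\{b,c} → —c→ t1
  t1 = (0 + 0)\{b,c} → ∅
Coarsest stable partition (strong bisimilarity classes):
  B0 = {s0}
  B1 = {s1}
  B2 = {s2, t1}
  B3 = {t0}
s0 ∈ B0, t0 ∈ B3 → different blocks

not bisimilar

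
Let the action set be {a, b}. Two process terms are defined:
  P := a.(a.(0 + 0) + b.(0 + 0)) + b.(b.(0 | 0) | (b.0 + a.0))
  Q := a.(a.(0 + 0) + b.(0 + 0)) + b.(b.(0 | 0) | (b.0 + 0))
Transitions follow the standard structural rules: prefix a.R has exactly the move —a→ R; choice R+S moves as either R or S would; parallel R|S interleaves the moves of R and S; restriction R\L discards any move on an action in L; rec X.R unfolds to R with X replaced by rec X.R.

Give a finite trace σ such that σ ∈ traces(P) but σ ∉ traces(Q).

ba

LTS(P): 7 reachable states
  s0 = a.(a.(0 + 0) + b.(0 + 0)) + b.(b.(0 | 0) | (b.0 + a.0)) ⊢ ··a··> s1, ··b··> s2
  s1 = a.(0 + 0) + b.(0 + 0) ⊢ ··a··> s3, ··b··> s3
  s2 = b.(0 | 0) | (b.0 + a.0) ⊢ ··a··> s4, ··b··> s4, ··b··> s5
  s3 = 0 + 0 ⊢ ∅
  s4 = b.(0 | 0) | 0 ⊢ ··b··> s6
  s5 = 0 | 0 | (b.0 + a.0) ⊢ ··a··> s6, ··b··> s6
  s6 = 0 | 0 | 0 ⊢ ∅
LTS(Q): 7 reachable states
  t0 = a.(a.(0 + 0) + b.(0 + 0)) + b.(b.(0 | 0) | (b.0 + 0)) ⊢ ··a··> t1, ··b··> t2
  t1 = a.(0 + 0) + b.(0 + 0) ⊢ ··a··> t3, ··b··> t3
  t2 = b.(0 | 0) | (b.0 + 0) ⊢ ··b··> t4, ··b··> t5
  t3 = 0 + 0 ⊢ ∅
  t4 = 0 | 0 | (b.0 + 0) ⊢ ··b··> t6
  t5 = b.(0 | 0) | 0 ⊢ ··b··> t6
  t6 = 0 | 0 | 0 ⊢ ∅
Executing ba from P (initial set {s0}):
  [1] b ⇒ {s2}
  [2] a ⇒ {s4}
  — P admits the full trace.
Executing ba from Q (initial set {t0}):
  [1] b ⇒ {t2}
  [2] a ⇒ ∅ (Q stuck)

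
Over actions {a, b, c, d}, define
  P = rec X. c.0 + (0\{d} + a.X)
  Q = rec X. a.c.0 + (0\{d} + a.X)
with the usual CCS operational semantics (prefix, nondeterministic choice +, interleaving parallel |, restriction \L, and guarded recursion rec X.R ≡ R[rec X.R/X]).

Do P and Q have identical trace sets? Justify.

LTS(P): 2 reachable states
  p0 = rec X. c.0 + (0\{d} + a.X) :: --a--▸ p0, --c--▸ p1
  p1 = 0 :: deadlocked
LTS(Q): 3 reachable states
  q0 = rec X. a.c.0 + (0\{d} + a.X) :: --a--▸ q0, --a--▸ q1
  q1 = c.0 :: --c--▸ q2
  q2 = 0 :: deadlocked
Trace ⟨c⟩ through P, begin at {p0}:
  after c @ step 1: {p1}
  P completes σ.
Trace ⟨c⟩ through Q, begin at {q0}:
  after c @ step 1: ∅ (Q stuck)

NO — witness ⟨c⟩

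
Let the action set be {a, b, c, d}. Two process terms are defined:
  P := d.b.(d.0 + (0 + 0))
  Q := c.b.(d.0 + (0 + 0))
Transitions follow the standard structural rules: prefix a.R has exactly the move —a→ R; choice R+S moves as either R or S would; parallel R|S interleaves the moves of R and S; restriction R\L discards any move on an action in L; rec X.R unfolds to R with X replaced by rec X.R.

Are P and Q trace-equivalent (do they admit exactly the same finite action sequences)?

Reachable graph of P (4 states):
  u0 = d.b.(d.0 + (0 + 0)) ⊢ --d--▸ u1
  u1 = b.(d.0 + (0 + 0)) ⊢ --b--▸ u2
  u2 = d.0 + (0 + 0) ⊢ --d--▸ u3
  u3 = 0 ⊢ (no moves)
Reachable graph of Q (4 states):
  v0 = c.b.(d.0 + (0 + 0)) ⊢ --c--▸ v1
  v1 = b.(d.0 + (0 + 0)) ⊢ --b--▸ v2
  v2 = d.0 + (0 + 0) ⊢ --d--▸ v3
  v3 = 0 ⊢ (no moves)
Run σ = ⟨d⟩ on P: start {u0}
  step 1 (d): {u1}
  — P admits the full trace.
Run σ = ⟨d⟩ on Q: start {v0}
  step 1 (d): ∅ (Q stuck)

traces(P) ≠ traces(Q) — witness ⟨d⟩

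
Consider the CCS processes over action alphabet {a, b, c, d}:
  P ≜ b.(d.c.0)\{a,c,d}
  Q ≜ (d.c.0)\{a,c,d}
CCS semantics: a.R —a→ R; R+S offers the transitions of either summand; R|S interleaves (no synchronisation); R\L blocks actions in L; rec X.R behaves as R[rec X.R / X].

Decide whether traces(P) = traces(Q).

Reachable graph of P (2 states):
  s0 = b.(d.c.0)\{a,c,d} | =b=> s1
  s1 = (d.c.0)\{a,c,d} | ·
Reachable graph of Q (1 states):
  t0 = (d.c.0)\{a,c,d} | ·
Trace ⟨b⟩ through P, begin at {s0}:
  [1] b ⇒ {s1}
  ✓ P
Trace ⟨b⟩ through Q, begin at {t0}:
  [1] b ⇒ ∅  — Q cannot continue

traces(P) ≠ traces(Q) — witness ⟨b⟩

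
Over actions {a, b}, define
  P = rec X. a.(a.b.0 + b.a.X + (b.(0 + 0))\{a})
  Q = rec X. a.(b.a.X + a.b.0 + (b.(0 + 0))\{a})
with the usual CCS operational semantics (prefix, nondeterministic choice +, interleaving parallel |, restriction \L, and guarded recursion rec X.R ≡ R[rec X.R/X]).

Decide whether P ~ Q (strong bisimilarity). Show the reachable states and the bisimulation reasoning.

bisimilar

Reachable graph of P (6 states):
  s0 = rec X. a.(a.b.0 + b.a.X + (b.(0 + 0))\{a}) ⊢ —a→ s1
  s1 = a.b.0 + b.a.(rec X. a.(a.b.0 + b.a.X + (b.(0 + 0))\{a})) + (b.(0 + 0))\{a} ⊢ —a→ s2, —b→ s3, —b→ s4
  s2 = b.0 ⊢ —b→ s5
  s3 = (0 + 0)\{a} ⊢ stopped
  s4 = a.(rec X. a.(a.b.0 + b.a.X + (b.(0 + 0))\{a})) ⊢ —a→ s0
  s5 = 0 ⊢ stopped
Reachable graph of Q (6 states):
  t0 = rec X. a.(b.a.X + a.b.0 + (b.(0 + 0))\{a}) ⊢ —a→ t1
  t1 = b.a.(rec X. a.(b.a.X + a.b.0 + (b.(0 + 0))\{a})) + a.b.0 + (b.(0 + 0))\{a} ⊢ —a→ t2, —b→ t3, —b→ t4
  t2 = b.0 ⊢ —b→ t5
  t3 = (0 + 0)\{a} ⊢ stopped
  t4 = a.(rec X. a.(b.a.X + a.b.0 + (b.(0 + 0))\{a})) ⊢ —a→ t0
  t5 = 0 ⊢ stopped
Bisimilarity quotient blocks:
  B0 = {s0, t0}
  B1 = {s1, t1}
  B2 = {s2, t2}
  B3 = {s3, s5, t3, t5}
  B4 = {s4, t4}
s0 ∈ B0, t0 ∈ B0 → same block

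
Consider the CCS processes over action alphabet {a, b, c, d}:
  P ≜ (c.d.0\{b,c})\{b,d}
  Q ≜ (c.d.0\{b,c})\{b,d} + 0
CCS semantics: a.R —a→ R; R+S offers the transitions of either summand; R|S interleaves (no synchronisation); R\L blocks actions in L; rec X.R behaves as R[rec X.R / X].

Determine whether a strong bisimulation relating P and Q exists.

Reachable graph of P (2 states):
  u0 = (c.d.0\{b,c})\{b,d} | —c→ u1
  u1 = (d.0\{b,c})\{b,d} | ·
Reachable graph of Q (2 states):
  v0 = (c.d.0\{b,c})\{b,d} + 0 | —c→ v1
  v1 = (d.0\{b,c})\{b,d} | ·
Coarsest stable partition (strong bisimilarity classes):
  B0 = {u0, v0}
  B1 = {u1, v1}
u0 ∈ B0, v0 ∈ B0 → same block

P ~ Q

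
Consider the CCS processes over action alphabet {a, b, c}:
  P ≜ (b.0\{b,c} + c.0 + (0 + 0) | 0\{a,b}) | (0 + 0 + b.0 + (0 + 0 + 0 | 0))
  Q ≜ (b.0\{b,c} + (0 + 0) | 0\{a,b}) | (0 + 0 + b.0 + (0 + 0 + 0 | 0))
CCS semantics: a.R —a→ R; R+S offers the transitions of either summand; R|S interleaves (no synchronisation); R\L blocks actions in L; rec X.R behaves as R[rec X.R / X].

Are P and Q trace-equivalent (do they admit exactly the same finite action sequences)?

Reachable graph of P (6 states):
  s0 = (b.0\{b,c} + c.0 + (0 + 0) | 0\{a,b}) | (0 + 0 + b.0 + (0 + 0 + 0 | 0)) :: --b--▸ s1, --b--▸ s2, --c--▸ s3
  s1 = (b.0\{b,c} + c.0 + (0 + 0) | 0\{a,b}) | 0 :: --b--▸ s4, --c--▸ s5
  s2 = 0\{b,c} | (0 + 0 + b.0 + (0 + 0 + 0 | 0)) :: --b--▸ s4
  s3 = 0 | (0 + 0 + b.0 + (0 + 0 + 0 | 0)) :: --b--▸ s5
  s4 = 0\{b,c} | 0 :: ·
  s5 = 0 | 0 :: ·
Reachable graph of Q (4 states):
  t0 = (b.0\{b,c} + (0 + 0) | 0\{a,b}) | (0 + 0 + b.0 + (0 + 0 + 0 | 0)) :: --b--▸ t1, --b--▸ t2
  t1 = (b.0\{b,c} + (0 + 0) | 0\{a,b}) | 0 :: --b--▸ t3
  t2 = 0\{b,c} | (0 + 0 + b.0 + (0 + 0 + 0 | 0)) :: --b--▸ t3
  t3 = 0\{b,c} | 0 :: ·
Trace ⟨c⟩ through P, begin at {s0}:
  step 1 (c): {s3}
  P completes σ.
Trace ⟨c⟩ through Q, begin at {t0}:
  step 1 (c): no successor for Q

NO — witness ⟨c⟩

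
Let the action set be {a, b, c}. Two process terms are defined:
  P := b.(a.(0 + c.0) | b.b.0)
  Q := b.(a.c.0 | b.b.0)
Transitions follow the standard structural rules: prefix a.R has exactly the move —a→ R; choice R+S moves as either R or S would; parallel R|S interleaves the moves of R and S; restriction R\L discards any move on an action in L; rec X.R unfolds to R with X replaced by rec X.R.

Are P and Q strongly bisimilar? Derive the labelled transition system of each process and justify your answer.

YES

Reachable graph of P (10 states):
  m0 = b.(a.(0 + c.0) | b.b.0) ⊢ ··b··> m1
  m1 = a.(0 + c.0) | b.b.0 ⊢ ··a··> m2, ··b··> m3
  m2 = (0 + c.0) | b.b.0 ⊢ ··b··> m4, ··c··> m5
  m3 = a.(0 + c.0) | b.0 ⊢ ··a··> m4, ··b··> m6
  m4 = (0 + c.0) | b.0 ⊢ ··b··> m7, ··c··> m8
  m5 = 0 | b.b.0 ⊢ ··b··> m8
  m6 = a.(0 + c.0) | 0 ⊢ ··a··> m7
  m7 = (0 + c.0) | 0 ⊢ ··c··> m9
  m8 = 0 | b.0 ⊢ ··b··> m9
  m9 = 0 | 0 ⊢ deadlocked
Reachable graph of Q (10 states):
  n0 = b.(a.c.0 | b.b.0) ⊢ ··b··> n1
  n1 = a.c.0 | b.b.0 ⊢ ··a··> n2, ··b··> n3
  n2 = c.0 | b.b.0 ⊢ ··b··> n4, ··c··> n5
  n3 = a.c.0 | b.0 ⊢ ··a··> n4, ··b··> n6
  n4 = c.0 | b.0 ⊢ ··b··> n7, ··c··> n8
  n5 = 0 | b.b.0 ⊢ ··b··> n8
  n6 = a.c.0 | 0 ⊢ ··a··> n7
  n7 = c.0 | 0 ⊢ ··c··> n9
  n8 = 0 | b.0 ⊢ ··b··> n9
  n9 = 0 | 0 ⊢ deadlocked
Coarsest stable partition (strong bisimilarity classes):
  B0 = {m0, n0}
  B1 = {m1, n1}
  B2 = {m2, n2}
  B3 = {m4, n4}
  B4 = {m7, n7}
  B5 = {m9, n9}
  B6 = {m8, n8}
  B7 = {m5, n5}
  B8 = {m3, n3}
  B9 = {m6, n6}
m0 ∈ B0, n0 ∈ B0 → same block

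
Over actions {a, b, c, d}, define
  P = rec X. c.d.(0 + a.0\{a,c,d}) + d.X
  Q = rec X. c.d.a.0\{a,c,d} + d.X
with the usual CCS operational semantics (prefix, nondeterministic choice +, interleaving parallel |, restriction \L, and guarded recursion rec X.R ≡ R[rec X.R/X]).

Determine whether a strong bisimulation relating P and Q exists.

Reachable graph of P (4 states):
  p0 = rec X. c.d.(0 + a.0\{a,c,d}) + d.X :: -c-> p1, -d-> p0
  p1 = d.(0 + a.0\{a,c,d}) :: -d-> p2
  p2 = 0 + a.0\{a,c,d} :: -a-> p3
  p3 = 0\{a,c,d} :: (no moves)
Reachable graph of Q (4 states):
  q0 = rec X. c.d.a.0\{a,c,d} + d.X :: -c-> q1, -d-> q0
  q1 = d.a.0\{a,c,d} :: -d-> q2
  q2 = a.0\{a,c,d} :: -a-> q3
  q3 = 0\{a,c,d} :: (no moves)
Partition-refinement fixed point:
  B0 = {p0, q0}
  B1 = {p1, q1}
  B2 = {p2, q2}
  B3 = {p3, q3}
p0 ∈ B0, q0 ∈ B0 → same block

bisimilar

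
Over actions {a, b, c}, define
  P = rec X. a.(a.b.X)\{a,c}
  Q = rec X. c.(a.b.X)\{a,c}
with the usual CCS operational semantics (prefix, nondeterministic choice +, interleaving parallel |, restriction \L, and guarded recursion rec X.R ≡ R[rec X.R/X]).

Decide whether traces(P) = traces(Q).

P's transition system — 2 states:
  p0 = rec X. a.(a.b.X)\{a,c} → --a--▸ p1
  p1 = (a.b.(rec X. a.(a.b.X)\{a,c}))\{a,c} → stopped
Q's transition system — 2 states:
  q0 = rec X. c.(a.b.X)\{a,c} → --c--▸ q1
  q1 = (a.b.(rec X. c.(a.b.X)\{a,c}))\{a,c} → stopped
Trace ⟨a⟩ through P, begin at {p0}:
  after a @ step 1: {p1}
  ✓ P
Trace ⟨a⟩ through Q, begin at {q0}:
  after a @ step 1: ∅  — Q cannot continue

traces(P) ≠ traces(Q) — witness ⟨a⟩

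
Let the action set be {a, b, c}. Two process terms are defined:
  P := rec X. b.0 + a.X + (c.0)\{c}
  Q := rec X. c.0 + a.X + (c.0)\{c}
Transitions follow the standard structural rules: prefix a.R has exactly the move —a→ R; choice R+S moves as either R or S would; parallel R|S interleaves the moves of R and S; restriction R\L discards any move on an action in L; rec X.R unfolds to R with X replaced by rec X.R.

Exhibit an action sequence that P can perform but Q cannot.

LTS(P): 2 reachable states
  u0 = rec X. b.0 + a.X + (c.0)\{c} | --a--▸ u0, --b--▸ u1
  u1 = 0 | (no moves)
LTS(Q): 2 reachable states
  v0 = rec X. c.0 + a.X + (c.0)\{c} | --a--▸ v0, --c--▸ v1
  v1 = 0 | (no moves)
Trace ⟨b⟩ through P, begin at {u0}:
  after b @ step 1: {u1}
  P completes σ.
Trace ⟨b⟩ through Q, begin at {v0}:
  after b @ step 1: ∅  — Q cannot continue

b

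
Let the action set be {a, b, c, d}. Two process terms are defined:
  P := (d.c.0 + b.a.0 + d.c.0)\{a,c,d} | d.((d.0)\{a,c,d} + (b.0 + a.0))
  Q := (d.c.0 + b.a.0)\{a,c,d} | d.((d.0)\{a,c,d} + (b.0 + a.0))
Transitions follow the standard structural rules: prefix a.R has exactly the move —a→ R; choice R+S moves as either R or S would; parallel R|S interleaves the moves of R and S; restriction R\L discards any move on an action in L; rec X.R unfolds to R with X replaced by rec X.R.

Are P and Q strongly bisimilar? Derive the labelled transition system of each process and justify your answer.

P's transition system — 6 states:
  s0 = (d.c.0 + b.a.0 + d.c.0)\{a,c,d} | d.((d.0)\{a,c,d} + (b.0 + a.0)) :: ··b··> s1, ··d··> s2
  s1 = (a.0)\{a,c,d} | d.((d.0)\{a,c,d} + (b.0 + a.0)) :: ··d··> s3
  s2 = (d.c.0 + b.a.0 + d.c.0)\{a,c,d} | ((d.0)\{a,c,d} + (b.0 + a.0)) :: ··a··> s4, ··b··> s3, ··b··> s4
  s3 = (a.0)\{a,c,d} | ((d.0)\{a,c,d} + (b.0 + a.0)) :: ··a··> s5, ··b··> s5
  s4 = (d.c.0 + b.a.0 + d.c.0)\{a,c,d} | 0 :: ··b··> s5
  s5 = (a.0)\{a,c,d} | 0 :: ·
Q's transition system — 6 states:
  t0 = (d.c.0 + b.a.0)\{a,c,d} | d.((d.0)\{a,c,d} + (b.0 + a.0)) :: ··b··> t1, ··d··> t2
  t1 = (a.0)\{a,c,d} | d.((d.0)\{a,c,d} + (b.0 + a.0)) :: ··d··> t3
  t2 = (d.c.0 + b.a.0)\{a,c,d} | ((d.0)\{a,c,d} + (b.0 + a.0)) :: ··a··> t4, ··b··> t3, ··b··> t4
  t3 = (a.0)\{a,c,d} | ((d.0)\{a,c,d} + (b.0 + a.0)) :: ··a··> t5, ··b··> t5
  t4 = (d.c.0 + b.a.0)\{a,c,d} | 0 :: ··b··> t5
  t5 = (a.0)\{a,c,d} | 0 :: ·
Coarsest stable partition (strong bisimilarity classes):
  B0 = {s0, t0}
  B1 = {s1, t1}
  B2 = {s3, t3}
  B3 = {s5, t5}
  B4 = {s2, t2}
  B5 = {s4, t4}
s0 ∈ B0, t0 ∈ B0 → same block

YES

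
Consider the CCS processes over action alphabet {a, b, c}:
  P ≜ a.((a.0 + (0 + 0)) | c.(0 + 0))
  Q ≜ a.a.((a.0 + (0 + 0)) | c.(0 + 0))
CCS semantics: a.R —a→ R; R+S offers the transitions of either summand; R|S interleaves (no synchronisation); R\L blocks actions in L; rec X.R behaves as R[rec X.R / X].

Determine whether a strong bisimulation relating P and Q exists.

NO

Reachable graph of P (5 states):
  s0 = a.((a.0 + (0 + 0)) | c.(0 + 0)) :: —a→ s1
  s1 = (a.0 + (0 + 0)) | c.(0 + 0) :: —a→ s2, —c→ s3
  s2 = 0 | c.(0 + 0) :: —c→ s4
  s3 = (a.0 + (0 + 0)) | (0 + 0) :: —a→ s4
  s4 = 0 | (0 + 0) :: (no moves)
Reachable graph of Q (6 states):
  t0 = a.a.((a.0 + (0 + 0)) | c.(0 + 0)) :: —a→ t1
  t1 = a.((a.0 + (0 + 0)) | c.(0 + 0)) :: —a→ t2
  t2 = (a.0 + (0 + 0)) | c.(0 + 0) :: —a→ t3, —c→ t4
  t3 = 0 | c.(0 + 0) :: —c→ t5
  t4 = (a.0 + (0 + 0)) | (0 + 0) :: —a→ t5
  t5 = 0 | (0 + 0) :: (no moves)
Partition-refinement fixed point:
  B0 = {s0, t1}
  B1 = {s1, t2}
  B2 = {s3, t4}
  B3 = {s4, t5}
  B4 = {s2, t3}
  B5 = {t0}
s0 ∈ B0, t0 ∈ B5 → different blocks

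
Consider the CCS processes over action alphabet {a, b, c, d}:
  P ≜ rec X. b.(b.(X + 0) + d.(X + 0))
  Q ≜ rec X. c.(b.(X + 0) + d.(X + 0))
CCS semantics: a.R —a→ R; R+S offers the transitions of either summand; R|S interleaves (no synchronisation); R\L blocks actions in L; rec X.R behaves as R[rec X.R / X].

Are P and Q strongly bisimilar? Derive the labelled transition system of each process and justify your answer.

not bisimilar

Reachable graph of P (3 states):
  m0 = rec X. b.(b.(X + 0) + d.(X + 0)) → —b→ m1
  m1 = b.((rec X. b.(b.(X + 0) + d.(X + 0))) + 0) + d.((rec X. b.(b.(X + 0) + d.(X + 0))) + 0) → —b→ m2, —d→ m2
  m2 = (rec X. b.(b.(X + 0) + d.(X + 0))) + 0 → —b→ m1
Reachable graph of Q (3 states):
  n0 = rec X. c.(b.(X + 0) + d.(X + 0)) → —c→ n1
  n1 = b.((rec X. c.(b.(X + 0) + d.(X + 0))) + 0) + d.((rec X. c.(b.(X + 0) + d.(X + 0))) + 0) → —b→ n2, —d→ n2
  n2 = (rec X. c.(b.(X + 0) + d.(X + 0))) + 0 → —c→ n1
Partition-refinement fixed point:
  B0 = {m0, m2}
  B1 = {m1}
  B2 = {n0, n2}
  B3 = {n1}
m0 ∈ B0, n0 ∈ B2 → different blocks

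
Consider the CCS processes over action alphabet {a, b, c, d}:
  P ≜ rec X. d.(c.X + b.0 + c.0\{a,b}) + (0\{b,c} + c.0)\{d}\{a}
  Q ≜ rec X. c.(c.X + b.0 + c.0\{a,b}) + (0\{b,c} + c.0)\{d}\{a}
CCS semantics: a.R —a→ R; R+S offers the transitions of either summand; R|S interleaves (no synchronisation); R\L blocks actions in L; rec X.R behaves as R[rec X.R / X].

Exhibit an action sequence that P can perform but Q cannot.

LTS(P): 5 reachable states
  p0 = rec X. d.(c.X + b.0 + c.0\{a,b}) + (0\{b,c} + c.0)\{d}\{a} has moves --c--▸ p1, --d--▸ p2
  p1 = 0\{d}\{a} has moves deadlocked
  p2 = c.(rec X. d.(c.X + b.0 + c.0\{a,b}) + (0\{b,c} + c.0)\{d}\{a}) + b.0 + c.0\{a,b} has moves --b--▸ p3, --c--▸ p0, --c--▸ p4
  p3 = 0 has moves deadlocked
  p4 = 0\{a,b} has moves deadlocked
LTS(Q): 5 reachable states
  q0 = rec X. c.(c.X + b.0 + c.0\{a,b}) + (0\{b,c} + c.0)\{d}\{a} has moves --c--▸ q1, --c--▸ q2
  q1 = 0\{d}\{a} has moves deadlocked
  q2 = c.(rec X. c.(c.X + b.0 + c.0\{a,b}) + (0\{b,c} + c.0)\{d}\{a}) + b.0 + c.0\{a,b} has moves --b--▸ q3, --c--▸ q0, --c--▸ q4
  q3 = 0 has moves deadlocked
  q4 = 0\{a,b} has moves deadlocked
Trace ⟨d⟩ through P, begin at {p0}:
  step 1 (d): {p2}
  P completes σ.
Trace ⟨d⟩ through Q, begin at {q0}:
  step 1 (d): ∅ (Q stuck)

d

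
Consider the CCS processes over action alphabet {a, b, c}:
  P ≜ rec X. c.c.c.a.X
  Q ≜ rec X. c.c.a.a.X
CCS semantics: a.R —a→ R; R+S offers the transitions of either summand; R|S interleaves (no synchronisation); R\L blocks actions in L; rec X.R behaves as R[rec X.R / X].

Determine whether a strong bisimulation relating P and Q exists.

P ≁ Q

P's transition system — 4 states:
  u0 = rec X. c.c.c.a.X :: =c=> u1
  u1 = c.c.a.(rec X. c.c.c.a.X) :: =c=> u2
  u2 = c.a.(rec X. c.c.c.a.X) :: =c=> u3
  u3 = a.(rec X. c.c.c.a.X) :: =a=> u0
Q's transition system — 4 states:
  v0 = rec X. c.c.a.a.X :: =c=> v1
  v1 = c.a.a.(rec X. c.c.a.a.X) :: =c=> v2
  v2 = a.a.(rec X. c.c.a.a.X) :: =a=> v3
  v3 = a.(rec X. c.c.a.a.X) :: =a=> v0
Bisimilarity quotient blocks:
  B0 = {u0}
  B1 = {u1}
  B2 = {u2}
  B3 = {u3}
  B4 = {v0}
  B5 = {v1}
  B6 = {v2}
  B7 = {v3}
u0 ∈ B0, v0 ∈ B4 → different blocks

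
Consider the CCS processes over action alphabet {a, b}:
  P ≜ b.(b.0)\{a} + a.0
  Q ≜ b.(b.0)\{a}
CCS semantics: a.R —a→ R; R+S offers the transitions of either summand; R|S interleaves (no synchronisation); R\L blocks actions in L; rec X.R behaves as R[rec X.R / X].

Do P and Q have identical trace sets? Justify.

LTS(P): 4 reachable states
  p0 = b.(b.0)\{a} + a.0 has moves -a-> p1, -b-> p2
  p1 = 0 has moves ∅
  p2 = (b.0)\{a} has moves -b-> p3
  p3 = 0\{a} has moves ∅
LTS(Q): 3 reachable states
  q0 = b.(b.0)\{a} has moves -b-> q1
  q1 = (b.0)\{a} has moves -b-> q2
  q2 = 0\{a} has moves ∅
Executing a from P (initial set {p0}):
  after a @ step 1: {p1}
  — P admits the full trace.
Executing a from Q (initial set {q0}):
  after a @ step 1: no successor for Q

NO — witness ⟨a⟩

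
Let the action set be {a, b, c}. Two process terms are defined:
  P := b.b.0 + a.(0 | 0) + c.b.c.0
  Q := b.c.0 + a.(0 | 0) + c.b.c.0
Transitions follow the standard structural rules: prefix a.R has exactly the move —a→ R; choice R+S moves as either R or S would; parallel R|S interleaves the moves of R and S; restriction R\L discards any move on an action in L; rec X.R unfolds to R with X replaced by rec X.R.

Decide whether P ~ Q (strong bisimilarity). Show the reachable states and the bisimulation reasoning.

P's transition system — 6 states:
  m0 = b.b.0 + a.(0 | 0) + c.b.c.0 has moves ··a··> m1, ··b··> m2, ··c··> m3
  m1 = 0 | 0 has moves ·
  m2 = b.0 has moves ··b··> m4
  m3 = b.c.0 has moves ··b··> m5
  m4 = 0 has moves ·
  m5 = c.0 has moves ··c··> m4
Q's transition system — 5 states:
  n0 = b.c.0 + a.(0 | 0) + c.b.c.0 has moves ··a··> n1, ··b··> n2, ··c··> n3
  n1 = 0 | 0 has moves ·
  n2 = c.0 has moves ··c··> n4
  n3 = b.c.0 has moves ··b··> n2
  n4 = 0 has moves ·
Bisimilarity quotient blocks:
  B0 = {m0}
  B1 = {m1, m4, n1, n4}
  B2 = {m3, n3}
  B3 = {m5, n2}
  B4 = {m2}
  B5 = {n0}
m0 ∈ B0, n0 ∈ B5 → different blocks

P ≁ Q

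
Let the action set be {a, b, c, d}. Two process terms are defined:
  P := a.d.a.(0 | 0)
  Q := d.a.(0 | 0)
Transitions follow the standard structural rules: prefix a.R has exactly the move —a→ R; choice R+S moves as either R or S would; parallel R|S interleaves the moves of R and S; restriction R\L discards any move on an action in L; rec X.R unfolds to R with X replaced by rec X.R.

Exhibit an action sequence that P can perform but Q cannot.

P's transition system — 4 states:
  u0 = a.d.a.(0 | 0) ⊢ ··a··> u1
  u1 = d.a.(0 | 0) ⊢ ··d··> u2
  u2 = a.(0 | 0) ⊢ ··a··> u3
  u3 = 0 | 0 ⊢ (no moves)
Q's transition system — 3 states:
  v0 = d.a.(0 | 0) ⊢ ··d··> v1
  v1 = a.(0 | 0) ⊢ ··a··> v2
  v2 = 0 | 0 ⊢ (no moves)
Trace ⟨a⟩ through P, begin at {u0}:
  after a @ step 1: {u1}
  P completes σ.
Trace ⟨a⟩ through Q, begin at {v0}:
  after a @ step 1: ∅ (Q stuck)

a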